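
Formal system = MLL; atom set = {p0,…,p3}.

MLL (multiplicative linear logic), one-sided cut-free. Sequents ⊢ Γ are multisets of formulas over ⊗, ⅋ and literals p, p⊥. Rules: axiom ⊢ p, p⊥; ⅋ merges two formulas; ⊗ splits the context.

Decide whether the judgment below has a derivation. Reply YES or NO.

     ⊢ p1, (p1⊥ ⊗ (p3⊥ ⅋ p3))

Proof tree:
[⊗]  ⊢ p1, (p1⊥ ⊗ (p3⊥ ⅋ p3))
  [Ax]  ⊢ p1, p1⊥
  [⅋]  ⊢ (p3⊥ ⅋ p3)
    [Ax]  ⊢ p3, p3⊥

Result: YES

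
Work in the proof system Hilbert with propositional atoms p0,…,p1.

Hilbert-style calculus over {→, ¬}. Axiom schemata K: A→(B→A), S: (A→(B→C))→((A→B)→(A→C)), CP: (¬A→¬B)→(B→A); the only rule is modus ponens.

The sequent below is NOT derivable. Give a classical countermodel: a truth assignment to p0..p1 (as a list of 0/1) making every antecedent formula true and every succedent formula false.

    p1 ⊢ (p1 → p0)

Enumerate valuations to refute Γ ⊢ Δ:
  v=00: Γ:[p1=F] Δ:[(p1 → p0)=T] refutes=False
  v=01: Γ:[p1=T] Δ:[(p1 → p0)=F] refutes=True  ← countermodel

Result: [0, 1]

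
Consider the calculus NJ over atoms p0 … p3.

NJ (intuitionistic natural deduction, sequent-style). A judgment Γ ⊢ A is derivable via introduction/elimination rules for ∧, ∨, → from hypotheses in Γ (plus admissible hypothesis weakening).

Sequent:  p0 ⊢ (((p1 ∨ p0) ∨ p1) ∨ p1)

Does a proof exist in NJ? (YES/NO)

Derivation (root first):
[∨I₁] p0 ⊢ (((p1 ∨ p0) ∨ p1) ∨ p1)
  [∨I₁] p0 ⊢ ((p1 ∨ p0) ∨ p1)
    [∨I₂] p0 ⊢ (p1 ∨ p0)
      [Ax] p0 ⊢ p0

Result: YES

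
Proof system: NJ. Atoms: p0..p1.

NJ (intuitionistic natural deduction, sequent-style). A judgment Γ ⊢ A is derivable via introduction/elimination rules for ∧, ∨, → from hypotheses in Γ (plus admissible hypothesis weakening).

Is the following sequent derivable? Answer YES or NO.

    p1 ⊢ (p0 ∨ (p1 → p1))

Derivation trace:
[Wk] p1 ⊢ (p0 ∨ (p1 → p1))
  [∨I₂]  ⊢ (p0 ∨ (p1 → p1))
    [→I]  ⊢ (p1 → p1)
      [Ax] p1 ⊢ p1

Result: YES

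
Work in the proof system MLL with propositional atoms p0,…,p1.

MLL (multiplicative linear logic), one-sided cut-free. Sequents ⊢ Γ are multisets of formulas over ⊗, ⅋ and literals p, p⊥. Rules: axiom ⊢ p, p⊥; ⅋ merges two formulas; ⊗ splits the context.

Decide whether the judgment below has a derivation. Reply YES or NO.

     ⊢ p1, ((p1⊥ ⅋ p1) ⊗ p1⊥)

Derivation (root first):
[⊗]  ⊢ p1, ((p1⊥ ⅋ p1) ⊗ p1⊥)
  [⅋]  ⊢ (p1⊥ ⅋ p1)
    [Ax]  ⊢ p1, p1⊥
  [Ax]  ⊢ p1, p1⊥

Result: YES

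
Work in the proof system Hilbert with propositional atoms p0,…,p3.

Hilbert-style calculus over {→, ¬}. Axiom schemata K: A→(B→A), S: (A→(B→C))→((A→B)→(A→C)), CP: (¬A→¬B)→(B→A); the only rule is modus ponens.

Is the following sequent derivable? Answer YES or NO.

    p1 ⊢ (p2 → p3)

Search for a countermodel by truth-table:
  v=0000: Γ:[p1=F] Δ:[(p2 → p3)=T] refutes=False
  v=0001: Γ:[p1=F] Δ:[(p2 → p3)=T] refutes=False
  v=0010: Γ:[p1=F] Δ:[(p2 → p3)=F] refutes=False
  v=0011: Γ:[p1=F] Δ:[(p2 → p3)=T] refutes=False
  v=0100: Γ:[p1=T] Δ:[(p2 → p3)=T] refutes=False
  v=0101: Γ:[p1=T] Δ:[(p2 → p3)=T] refutes=False
  v=0110: Γ:[p1=T] Δ:[(p2 → p3)=F] refutes=True  ← countermodel

Result: NO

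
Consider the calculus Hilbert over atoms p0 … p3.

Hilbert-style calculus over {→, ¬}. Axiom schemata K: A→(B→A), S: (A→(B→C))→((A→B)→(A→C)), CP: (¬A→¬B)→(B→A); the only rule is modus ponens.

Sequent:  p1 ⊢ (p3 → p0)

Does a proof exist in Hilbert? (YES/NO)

Truth-table refutation:
  v=0000: Γ:[p1=F] Δ:[(p3 → p0)=T] refutes=False
  v=0001: Γ:[p1=F] Δ:[(p3 → p0)=F] refutes=False
  v=0010: Γ:[p1=F] Δ:[(p3 → p0)=T] refutes=False
  v=0011: Γ:[p1=F] Δ:[(p3 → p0)=F] refutes=False
  v=0100: Γ:[p1=T] Δ:[(p3 → p0)=T] refutes=False
  v=0101: Γ:[p1=T] Δ:[(p3 → p0)=F] refutes=True  ← countermodel

Result: NO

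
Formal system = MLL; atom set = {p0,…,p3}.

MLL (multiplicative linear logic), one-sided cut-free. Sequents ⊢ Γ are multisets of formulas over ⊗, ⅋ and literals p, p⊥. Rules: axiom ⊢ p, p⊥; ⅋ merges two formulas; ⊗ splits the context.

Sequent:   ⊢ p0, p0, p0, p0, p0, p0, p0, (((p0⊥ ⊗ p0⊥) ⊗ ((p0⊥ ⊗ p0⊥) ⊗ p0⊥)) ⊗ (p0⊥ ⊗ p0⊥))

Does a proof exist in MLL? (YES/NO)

Proof tree:
[⊗]  ⊢ p0, p0, p0, p0, p0, p0, p0, (((p0⊥ ⊗ p0⊥) ⊗ ((p0⊥ ⊗ p0⊥) ⊗ p0⊥)) ⊗ (p0⊥ ⊗ p0⊥))
  [⊗]  ⊢ p0, p0, p0, p0, p0, ((p0⊥ ⊗ p0⊥) ⊗ ((p0⊥ ⊗ p0⊥) ⊗ p0⊥))
    [⊗]  ⊢ p0, p0, (p0⊥ ⊗ p0⊥)
      [Ax]  ⊢ p0, p0⊥
      [Ax]  ⊢ p0, p0⊥
    [⊗]  ⊢ p0, p0, p0, ((p0⊥ ⊗ p0⊥) ⊗ p0⊥)
      [⊗]  ⊢ p0, p0, (p0⊥ ⊗ p0⊥)
        [Ax]  ⊢ p0, p0⊥
        [Ax]  ⊢ p0, p0⊥
      [Ax]  ⊢ p0, p0⊥
  [⊗]  ⊢ p0, p0, (p0⊥ ⊗ p0⊥)
    [Ax]  ⊢ p0, p0⊥
    [Ax]  ⊢ p0, p0⊥

Result: YES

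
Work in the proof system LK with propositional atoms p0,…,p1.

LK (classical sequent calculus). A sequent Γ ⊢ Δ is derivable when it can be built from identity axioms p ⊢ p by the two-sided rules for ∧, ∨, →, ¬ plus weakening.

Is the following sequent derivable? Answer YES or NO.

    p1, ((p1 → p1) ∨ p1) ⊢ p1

Derivation trace:
[∨L] p1, ((p1 → p1) ∨ p1) ⊢ p1
  [→L] p1, (p1 → p1) ⊢ p1
    [Ax] p1 ⊢ p1
    [Ax] p1 ⊢ p1
  [Ax] p1 ⊢ p1

Result: YES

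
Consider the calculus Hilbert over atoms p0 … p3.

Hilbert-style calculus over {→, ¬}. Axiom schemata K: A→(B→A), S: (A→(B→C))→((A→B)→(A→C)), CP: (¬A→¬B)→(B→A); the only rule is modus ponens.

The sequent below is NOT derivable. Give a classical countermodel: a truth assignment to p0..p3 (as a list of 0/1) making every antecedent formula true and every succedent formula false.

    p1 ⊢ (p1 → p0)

Enumerate valuations to refute Γ ⊢ Δ:
  v=0000: Γ:[p1=F] Δ:[(p1 → p0)=T] refutes=False
  v=0001: Γ:[p1=F] Δ:[(p1 → p0)=T] refutes=False
  v=0010: Γ:[p1=F] Δ:[(p1 → p0)=T] refutes=False
  v=0011: Γ:[p1=F] Δ:[(p1 → p0)=T] refutes=False
  v=0100: Γ:[p1=T] Δ:[(p1 → p0)=F] refutes=True  ← countermodel

Result: [0, 1, 0, 0]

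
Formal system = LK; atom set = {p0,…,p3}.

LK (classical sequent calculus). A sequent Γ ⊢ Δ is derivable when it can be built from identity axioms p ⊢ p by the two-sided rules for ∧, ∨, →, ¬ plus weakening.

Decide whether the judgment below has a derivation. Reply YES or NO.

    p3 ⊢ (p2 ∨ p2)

Search for a countermodel by truth-table:
  v=0000: Γ:[p3=F] Δ:[(p2 ∨ p2)=F] refutes=False
  v=0001: Γ:[p3=T] Δ:[(p2 ∨ p2)=F] refutes=True  ← countermodel

Result: NO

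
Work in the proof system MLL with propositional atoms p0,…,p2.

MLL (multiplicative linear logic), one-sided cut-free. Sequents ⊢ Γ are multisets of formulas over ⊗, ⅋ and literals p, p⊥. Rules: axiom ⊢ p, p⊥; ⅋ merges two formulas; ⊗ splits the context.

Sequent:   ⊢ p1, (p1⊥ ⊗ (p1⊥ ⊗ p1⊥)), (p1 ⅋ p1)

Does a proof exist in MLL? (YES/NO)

Proof tree:
[⅋]  ⊢ p1, (p1⊥ ⊗ (p1⊥ ⊗ p1⊥)), (p1 ⅋ p1)
  [⊗]  ⊢ p1, p1, p1, (p1⊥ ⊗ (p1⊥ ⊗ p1⊥))
    [Ax]  ⊢ p1, p1⊥
    [⊗]  ⊢ p1, p1, (p1⊥ ⊗ p1⊥)
      [Ax]  ⊢ p1, p1⊥
      [Ax]  ⊢ p1, p1⊥

Result: YES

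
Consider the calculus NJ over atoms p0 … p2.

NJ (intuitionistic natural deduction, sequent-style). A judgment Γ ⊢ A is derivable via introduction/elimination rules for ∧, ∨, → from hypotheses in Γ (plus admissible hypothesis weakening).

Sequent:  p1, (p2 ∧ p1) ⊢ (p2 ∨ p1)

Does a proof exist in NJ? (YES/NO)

Proof tree:
[∨I₂] p1, (p2 ∧ p1) ⊢ (p2 ∨ p1)
  [Wk] p1, (p2 ∧ p1) ⊢ p1
    [Ax] p1 ⊢ p1

Result: YES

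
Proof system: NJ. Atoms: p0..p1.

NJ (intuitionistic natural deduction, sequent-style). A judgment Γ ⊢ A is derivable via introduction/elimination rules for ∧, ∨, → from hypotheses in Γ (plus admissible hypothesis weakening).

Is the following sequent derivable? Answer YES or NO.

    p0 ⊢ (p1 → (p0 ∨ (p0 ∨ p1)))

Derivation trace:
[→I] p0 ⊢ (p1 → (p0 ∨ (p0 ∨ p1)))
  [∨I₂] p1, p0 ⊢ (p0 ∨ (p0 ∨ p1))
    [Wk] p1, p0 ⊢ (p0 ∨ p1)
      [∨I₂] p1 ⊢ (p0 ∨ p1)
        [Ax] p1 ⊢ p1

Result: YES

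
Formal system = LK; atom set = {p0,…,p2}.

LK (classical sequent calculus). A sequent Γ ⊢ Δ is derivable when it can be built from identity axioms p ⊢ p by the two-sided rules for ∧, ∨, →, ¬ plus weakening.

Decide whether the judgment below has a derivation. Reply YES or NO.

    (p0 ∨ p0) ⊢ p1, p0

Derivation (root first):
[∨L] (p0 ∨ p0) ⊢ p1, p0
  [WR] p0 ⊢ p0, p1
    [Ax] p0 ⊢ p0
  [WR] p0 ⊢ p0, p1
    [Ax] p0 ⊢ p0

Result: YES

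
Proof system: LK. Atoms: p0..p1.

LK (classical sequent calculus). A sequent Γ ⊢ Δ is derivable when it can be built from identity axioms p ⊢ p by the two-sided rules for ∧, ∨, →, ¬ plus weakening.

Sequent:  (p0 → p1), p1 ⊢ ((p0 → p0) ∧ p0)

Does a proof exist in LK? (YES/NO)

Enumerate valuations to refute Γ ⊢ Δ:
  v=00: Γ:[(p0 → p1)=T, p1=F] Δ:[((p0 → p0) ∧ p0)=F] refutes=False
  v=01: Γ:[(p0 → p1)=T, p1=T] Δ:[((p0 → p0) ∧ p0)=F] refutes=True  ← countermodel

Result: NO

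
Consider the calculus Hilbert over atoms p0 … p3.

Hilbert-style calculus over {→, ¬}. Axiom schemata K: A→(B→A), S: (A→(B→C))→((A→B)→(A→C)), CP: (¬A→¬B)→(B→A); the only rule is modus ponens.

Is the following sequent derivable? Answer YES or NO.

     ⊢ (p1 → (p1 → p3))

Search for a countermodel by truth-table:
  v=0000: Γ:[] Δ:[(p1 → (p1 → p3))=T] refutes=False
  v=0001: Γ:[] Δ:[(p1 → (p1 → p3))=T] refutes=False
  v=0010: Γ:[] Δ:[(p1 → (p1 → p3))=T] refutes=False
  v=0011: Γ:[] Δ:[(p1 → (p1 → p3))=T] refutes=False
  v=0100: Γ:[] Δ:[(p1 → (p1 → p3))=F] refutes=True  ← countermodel

Result: NO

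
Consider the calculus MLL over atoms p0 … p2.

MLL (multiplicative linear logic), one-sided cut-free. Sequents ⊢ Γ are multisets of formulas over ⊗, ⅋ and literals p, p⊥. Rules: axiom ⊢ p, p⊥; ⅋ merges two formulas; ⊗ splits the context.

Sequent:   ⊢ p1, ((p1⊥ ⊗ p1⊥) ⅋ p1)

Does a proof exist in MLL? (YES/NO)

Derivation (root first):
[⅋]  ⊢ p1, ((p1⊥ ⊗ p1⊥) ⅋ p1)
  [⊗]  ⊢ p1, p1, (p1⊥ ⊗ p1⊥)
    [Ax]  ⊢ p1, p1⊥
    [Ax]  ⊢ p1, p1⊥

Result: YES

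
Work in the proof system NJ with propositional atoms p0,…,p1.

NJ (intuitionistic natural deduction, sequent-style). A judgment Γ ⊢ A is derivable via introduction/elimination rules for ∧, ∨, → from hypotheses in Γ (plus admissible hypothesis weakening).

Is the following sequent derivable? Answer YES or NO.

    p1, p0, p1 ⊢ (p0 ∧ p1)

Derivation (root first):
[Wk] p1, p0, p1 ⊢ (p0 ∧ p1)
  [∧I] p1, p0 ⊢ (p0 ∧ p1)
    [Ax] p0 ⊢ p0
    [Ax] p1 ⊢ p1

Result: YES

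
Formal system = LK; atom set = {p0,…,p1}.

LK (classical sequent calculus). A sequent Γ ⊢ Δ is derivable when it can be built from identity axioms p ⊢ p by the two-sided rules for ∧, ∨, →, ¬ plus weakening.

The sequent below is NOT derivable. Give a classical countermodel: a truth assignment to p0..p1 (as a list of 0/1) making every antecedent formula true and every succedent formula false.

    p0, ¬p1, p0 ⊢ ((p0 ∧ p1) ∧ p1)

Enumerate valuations to refute Γ ⊢ Δ:
  v=00: Γ:[p0=F, ¬p1=T, p0=F] Δ:[((p0 ∧ p1) ∧ p1)=F] refutes=False
  v=01: Γ:[p0=F, ¬p1=F, p0=F] Δ:[((p0 ∧ p1) ∧ p1)=F] refutes=False
  v=10: Γ:[p0=T, ¬p1=T, p0=T] Δ:[((p0 ∧ p1) ∧ p1)=F] refutes=True  ← countermodel

Result: [1, 0]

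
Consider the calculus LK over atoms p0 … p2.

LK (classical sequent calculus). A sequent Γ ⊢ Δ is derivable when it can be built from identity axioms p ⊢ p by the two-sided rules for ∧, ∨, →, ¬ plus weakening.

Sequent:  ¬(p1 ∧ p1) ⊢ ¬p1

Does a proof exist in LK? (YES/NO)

Derivation (root first):
[¬L] ¬(p1 ∧ p1) ⊢ ¬p1
  [¬R]  ⊢ (p1 ∧ p1), ¬p1
    [∧R] p1 ⊢ (p1 ∧ p1)
      [Ax] p1 ⊢ p1
      [Ax] p1 ⊢ p1

Result: YES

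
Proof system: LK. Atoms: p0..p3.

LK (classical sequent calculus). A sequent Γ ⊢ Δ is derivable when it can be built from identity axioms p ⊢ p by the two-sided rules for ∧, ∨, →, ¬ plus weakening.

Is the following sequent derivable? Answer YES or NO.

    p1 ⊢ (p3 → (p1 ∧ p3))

Proof tree:
[→R] p1 ⊢ (p3 → (p1 ∧ p3))
  [∧R] p1, p3 ⊢ (p1 ∧ p3)
    [Ax] p1 ⊢ p1
    [Ax] p3 ⊢ p3

Result: YES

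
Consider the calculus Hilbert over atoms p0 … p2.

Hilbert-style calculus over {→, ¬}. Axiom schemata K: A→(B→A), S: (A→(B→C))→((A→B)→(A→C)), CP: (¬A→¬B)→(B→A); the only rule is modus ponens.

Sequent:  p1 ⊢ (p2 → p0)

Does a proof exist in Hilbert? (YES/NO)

Truth-table refutation:
  v=000: Γ:[p1=F] Δ:[(p2 → p0)=T] refutes=False
  v=001: Γ:[p1=F] Δ:[(p2 → p0)=F] refutes=False
  v=010: Γ:[p1=T] Δ:[(p2 → p0)=T] refutes=False
  v=011: Γ:[p1=T] Δ:[(p2 → p0)=F] refutes=True  ← countermodel

Result: NO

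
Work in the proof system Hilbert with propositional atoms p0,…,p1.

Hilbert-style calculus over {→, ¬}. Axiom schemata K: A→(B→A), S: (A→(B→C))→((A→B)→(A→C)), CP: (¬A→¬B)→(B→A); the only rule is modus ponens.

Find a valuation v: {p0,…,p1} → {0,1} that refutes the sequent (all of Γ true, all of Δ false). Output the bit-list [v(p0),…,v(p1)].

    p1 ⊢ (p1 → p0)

Truth-table refutation:
  v=00: Γ:[p1=F] Δ:[(p1 → p0)=T] refutes=False
  v=01: Γ:[p1=T] Δ:[(p1 → p0)=F] refutes=True  ← countermodel

Result: [0, 1]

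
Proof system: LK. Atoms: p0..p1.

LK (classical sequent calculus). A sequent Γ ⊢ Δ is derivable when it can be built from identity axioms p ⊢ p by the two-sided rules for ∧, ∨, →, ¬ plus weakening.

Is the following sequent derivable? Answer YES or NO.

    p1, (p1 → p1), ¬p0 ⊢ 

Enumerate valuations to refute Γ ⊢ Δ:
  v=00: Γ:[p1=F, (p1 → p1)=T, ¬p0=T] Δ:[] refutes=False
  v=01: Γ:[p1=T, (p1 → p1)=T, ¬p0=T] Δ:[] refutes=True  ← countermodel

Result: NO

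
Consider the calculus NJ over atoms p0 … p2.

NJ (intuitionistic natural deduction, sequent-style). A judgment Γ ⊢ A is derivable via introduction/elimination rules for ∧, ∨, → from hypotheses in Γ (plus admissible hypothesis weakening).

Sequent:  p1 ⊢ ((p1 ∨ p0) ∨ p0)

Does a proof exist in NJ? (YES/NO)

Derivation trace:
[∨I₁] p1 ⊢ ((p1 ∨ p0) ∨ p0)
  [∨I₁] p1 ⊢ (p1 ∨ p0)
    [Ax] p1 ⊢ p1

Result: YES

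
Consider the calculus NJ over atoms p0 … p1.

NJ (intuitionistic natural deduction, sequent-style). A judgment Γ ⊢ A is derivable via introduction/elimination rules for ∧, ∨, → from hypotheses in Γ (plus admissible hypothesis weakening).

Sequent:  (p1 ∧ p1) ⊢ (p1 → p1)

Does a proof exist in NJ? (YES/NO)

Derivation trace:
[→I] (p1 ∧ p1) ⊢ (p1 → p1)
  [Wk] p1, (p1 ∧ p1) ⊢ p1
    [Ax] p1 ⊢ p1

Result: YES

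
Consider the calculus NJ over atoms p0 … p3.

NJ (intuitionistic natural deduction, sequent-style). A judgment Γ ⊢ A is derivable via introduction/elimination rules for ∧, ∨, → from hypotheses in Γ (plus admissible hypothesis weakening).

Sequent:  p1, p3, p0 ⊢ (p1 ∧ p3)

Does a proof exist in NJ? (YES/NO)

Proof tree:
[∧I] p1, p3, p0 ⊢ (p1 ∧ p3)
  [Ax] p1 ⊢ p1
  [Wk] p3, p0 ⊢ p3
    [Ax] p3 ⊢ p3

Result: YES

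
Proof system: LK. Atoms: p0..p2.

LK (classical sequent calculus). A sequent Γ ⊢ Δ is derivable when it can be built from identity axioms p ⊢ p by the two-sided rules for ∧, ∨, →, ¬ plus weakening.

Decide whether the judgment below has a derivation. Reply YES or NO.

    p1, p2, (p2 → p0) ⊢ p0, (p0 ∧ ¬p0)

Derivation trace:
[∧R] p1, p2, (p2 → p0) ⊢ p0, (p0 ∧ ¬p0)
  [WL] p2, (p2 → p0), p1 ⊢ p0
    [→L] p2, (p2 → p0) ⊢ p0
      [Ax] p2 ⊢ p2
      [Ax] p0 ⊢ p0
  [WL] p1 ⊢ p0, ¬p0
    [¬R]  ⊢ p0, ¬p0
      [Ax] p0 ⊢ p0

Result: YES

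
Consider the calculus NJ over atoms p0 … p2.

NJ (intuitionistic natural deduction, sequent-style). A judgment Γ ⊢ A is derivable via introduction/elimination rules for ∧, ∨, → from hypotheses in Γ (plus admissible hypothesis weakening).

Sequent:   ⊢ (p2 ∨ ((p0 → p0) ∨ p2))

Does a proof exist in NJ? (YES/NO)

Derivation trace:
[∨I₂]  ⊢ (p2 ∨ ((p0 → p0) ∨ p2))
  [∨I₁]  ⊢ ((p0 → p0) ∨ p2)
    [→I]  ⊢ (p0 → p0)
      [Ax] p0 ⊢ p0

Result: YES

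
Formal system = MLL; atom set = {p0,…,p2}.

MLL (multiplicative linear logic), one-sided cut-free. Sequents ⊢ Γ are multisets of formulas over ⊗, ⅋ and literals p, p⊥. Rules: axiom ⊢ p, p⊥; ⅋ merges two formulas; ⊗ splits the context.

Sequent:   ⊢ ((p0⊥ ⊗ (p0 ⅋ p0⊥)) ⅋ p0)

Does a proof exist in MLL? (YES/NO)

Derivation trace:
[⅋]  ⊢ ((p0⊥ ⊗ (p0 ⅋ p0⊥)) ⅋ p0)
  [⊗]  ⊢ p0, (p0⊥ ⊗ (p0 ⅋ p0⊥))
    [Ax]  ⊢ p0, p0⊥
    [⅋]  ⊢ (p0 ⅋ p0⊥)
      [Ax]  ⊢ p0, p0⊥

Result: YES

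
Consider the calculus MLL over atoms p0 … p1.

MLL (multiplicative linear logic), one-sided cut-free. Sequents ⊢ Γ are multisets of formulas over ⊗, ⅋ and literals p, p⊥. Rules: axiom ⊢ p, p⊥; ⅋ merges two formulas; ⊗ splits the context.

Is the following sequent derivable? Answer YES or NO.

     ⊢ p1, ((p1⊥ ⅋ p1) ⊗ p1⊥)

Proof tree:
[⊗]  ⊢ p1, ((p1⊥ ⅋ p1) ⊗ p1⊥)
  [⅋]  ⊢ (p1⊥ ⅋ p1)
    [Ax]  ⊢ p1, p1⊥
  [Ax]  ⊢ p1, p1⊥

Result: YES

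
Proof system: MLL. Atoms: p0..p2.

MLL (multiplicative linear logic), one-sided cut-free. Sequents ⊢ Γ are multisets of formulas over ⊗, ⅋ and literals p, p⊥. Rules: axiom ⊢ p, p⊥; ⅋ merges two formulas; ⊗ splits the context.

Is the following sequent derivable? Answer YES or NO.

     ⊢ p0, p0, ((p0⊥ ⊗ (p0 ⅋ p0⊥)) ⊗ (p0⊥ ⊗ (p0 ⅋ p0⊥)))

Proof tree:
[⊗]  ⊢ p0, p0, ((p0⊥ ⊗ (p0 ⅋ p0⊥)) ⊗ (p0⊥ ⊗ (p0 ⅋ p0⊥)))
  [⊗]  ⊢ p0, (p0⊥ ⊗ (p0 ⅋ p0⊥))
    [Ax]  ⊢ p0, p0⊥
    [⅋]  ⊢ (p0 ⅋ p0⊥)
      [Ax]  ⊢ p0, p0⊥
  [⊗]  ⊢ p0, (p0⊥ ⊗ (p0 ⅋ p0⊥))
    [Ax]  ⊢ p0, p0⊥
    [⅋]  ⊢ (p0 ⅋ p0⊥)
      [Ax]  ⊢ p0, p0⊥

Result: YES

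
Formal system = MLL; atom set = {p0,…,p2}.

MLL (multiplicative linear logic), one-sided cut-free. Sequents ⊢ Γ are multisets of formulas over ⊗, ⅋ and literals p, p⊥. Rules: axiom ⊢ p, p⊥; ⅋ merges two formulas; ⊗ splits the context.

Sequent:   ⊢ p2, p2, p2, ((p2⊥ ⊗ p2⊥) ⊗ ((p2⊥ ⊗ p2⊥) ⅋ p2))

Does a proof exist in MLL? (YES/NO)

Derivation trace:
[⊗]  ⊢ p2, p2, p2, ((p2⊥ ⊗ p2⊥) ⊗ ((p2⊥ ⊗ p2⊥) ⅋ p2))
  [⊗]  ⊢ p2, p2, (p2⊥ ⊗ p2⊥)
    [Ax]  ⊢ p2, p2⊥
    [Ax]  ⊢ p2, p2⊥
  [⅋]  ⊢ p2, ((p2⊥ ⊗ p2⊥) ⅋ p2)
    [⊗]  ⊢ p2, p2, (p2⊥ ⊗ p2⊥)
      [Ax]  ⊢ p2, p2⊥
      [Ax]  ⊢ p2, p2⊥

Result: YES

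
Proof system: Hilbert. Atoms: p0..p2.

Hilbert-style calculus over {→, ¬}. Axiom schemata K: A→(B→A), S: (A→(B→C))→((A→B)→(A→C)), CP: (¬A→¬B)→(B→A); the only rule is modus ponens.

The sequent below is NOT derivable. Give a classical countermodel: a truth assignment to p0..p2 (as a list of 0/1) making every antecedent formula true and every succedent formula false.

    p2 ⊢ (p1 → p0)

Truth-table refutation:
  v=000: Γ:[p2=F] Δ:[(p1 → p0)=T] refutes=False
  v=001: Γ:[p2=T] Δ:[(p1 → p0)=T] refutes=False
  v=010: Γ:[p2=F] Δ:[(p1 → p0)=F] refutes=False
  v=011: Γ:[p2=T] Δ:[(p1 → p0)=F] refutes=True  ← countermodel

Result: [0, 1, 1]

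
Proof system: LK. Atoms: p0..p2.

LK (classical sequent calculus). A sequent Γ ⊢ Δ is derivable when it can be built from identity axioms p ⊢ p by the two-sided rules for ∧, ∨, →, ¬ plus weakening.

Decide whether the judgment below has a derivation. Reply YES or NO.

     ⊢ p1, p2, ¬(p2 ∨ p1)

Proof tree:
[¬R]  ⊢ p1, p2, ¬(p2 ∨ p1)
  [∨L] (p2 ∨ p1) ⊢ p1, p2
    [Ax] p2 ⊢ p2
    [Ax] p1 ⊢ p1

Result: YES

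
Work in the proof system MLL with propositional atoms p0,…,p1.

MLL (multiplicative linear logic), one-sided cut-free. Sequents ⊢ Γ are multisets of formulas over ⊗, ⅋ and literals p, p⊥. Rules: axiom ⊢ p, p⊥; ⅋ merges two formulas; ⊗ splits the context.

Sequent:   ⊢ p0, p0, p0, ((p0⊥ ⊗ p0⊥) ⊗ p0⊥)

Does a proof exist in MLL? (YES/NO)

Derivation trace:
[⊗]  ⊢ p0, p0, p0, ((p0⊥ ⊗ p0⊥) ⊗ p0⊥)
  [⊗]  ⊢ p0, p0, (p0⊥ ⊗ p0⊥)
    [Ax]  ⊢ p0, p0⊥
    [Ax]  ⊢ p0, p0⊥
  [Ax]  ⊢ p0, p0⊥

Result: YES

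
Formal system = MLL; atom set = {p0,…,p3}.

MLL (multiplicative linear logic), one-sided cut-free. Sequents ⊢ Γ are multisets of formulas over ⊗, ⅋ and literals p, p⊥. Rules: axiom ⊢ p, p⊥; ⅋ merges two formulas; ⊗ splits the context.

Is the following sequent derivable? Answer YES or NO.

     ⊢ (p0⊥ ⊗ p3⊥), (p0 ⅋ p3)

Derivation (root first):
[⅋]  ⊢ (p0⊥ ⊗ p3⊥), (p0 ⅋ p3)
  [⊗]  ⊢ p0, p3, (p0⊥ ⊗ p3⊥)
    [Ax]  ⊢ p0, p0⊥
    [Ax]  ⊢ p3, p3⊥

Result: YES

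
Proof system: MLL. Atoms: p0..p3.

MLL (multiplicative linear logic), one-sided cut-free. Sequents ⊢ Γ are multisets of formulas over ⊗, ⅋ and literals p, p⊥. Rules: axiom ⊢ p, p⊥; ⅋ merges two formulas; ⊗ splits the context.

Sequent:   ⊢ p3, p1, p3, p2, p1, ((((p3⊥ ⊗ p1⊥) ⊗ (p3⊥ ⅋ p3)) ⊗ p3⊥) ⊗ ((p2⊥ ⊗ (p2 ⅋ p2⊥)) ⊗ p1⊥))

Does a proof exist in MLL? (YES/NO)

Proof tree:
[⊗]  ⊢ p3, p1, p3, p2, p1, ((((p3⊥ ⊗ p1⊥) ⊗ (p3⊥ ⅋ p3)) ⊗ p3⊥) ⊗ ((p2⊥ ⊗ (p2 ⅋ p2⊥)) ⊗ p1⊥))
  [⊗]  ⊢ p3, p1, p3, (((p3⊥ ⊗ p1⊥) ⊗ (p3⊥ ⅋ p3)) ⊗ p3⊥)
    [⊗]  ⊢ p3, p1, ((p3⊥ ⊗ p1⊥) ⊗ (p3⊥ ⅋ p3))
      [⊗]  ⊢ p3, p1, (p3⊥ ⊗ p1⊥)
        [Ax]  ⊢ p3, p3⊥
        [Ax]  ⊢ p1, p1⊥
      [⅋]  ⊢ (p3⊥ ⅋ p3)
        [Ax]  ⊢ p3, p3⊥
    [Ax]  ⊢ p3, p3⊥
  [⊗]  ⊢ p2, p1, ((p2⊥ ⊗ (p2 ⅋ p2⊥)) ⊗ p1⊥)
    [⊗]  ⊢ p2, (p2⊥ ⊗ (p2 ⅋ p2⊥))
      [Ax]  ⊢ p2, p2⊥
      [⅋]  ⊢ (p2 ⅋ p2⊥)
        [Ax]  ⊢ p2, p2⊥
    [Ax]  ⊢ p1, p1⊥

Result: YES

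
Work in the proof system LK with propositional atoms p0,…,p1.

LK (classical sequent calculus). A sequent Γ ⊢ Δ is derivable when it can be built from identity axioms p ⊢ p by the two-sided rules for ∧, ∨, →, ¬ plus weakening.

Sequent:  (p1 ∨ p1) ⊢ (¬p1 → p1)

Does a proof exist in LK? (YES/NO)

Derivation trace:
[∨L] (p1 ∨ p1) ⊢ (¬p1 → p1)
  [→R] p1 ⊢ (¬p1 → p1)
    [¬L] p1, ¬p1 ⊢ p1
      [WR] p1 ⊢ p1, p1
        [Ax] p1 ⊢ p1
  [→R] p1 ⊢ (¬p1 → p1)
    [¬L] p1, ¬p1 ⊢ p1
      [WR] p1 ⊢ p1, p1
        [Ax] p1 ⊢ p1

Result: YES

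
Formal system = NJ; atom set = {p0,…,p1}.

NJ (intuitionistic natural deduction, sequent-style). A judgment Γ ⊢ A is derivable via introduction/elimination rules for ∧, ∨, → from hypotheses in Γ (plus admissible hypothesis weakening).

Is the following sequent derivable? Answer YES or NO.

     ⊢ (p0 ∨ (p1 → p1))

Proof tree:
[∨I₂]  ⊢ (p0 ∨ (p1 → p1))
  [→I]  ⊢ (p1 → p1)
    [Ax] p1 ⊢ p1

Result: YES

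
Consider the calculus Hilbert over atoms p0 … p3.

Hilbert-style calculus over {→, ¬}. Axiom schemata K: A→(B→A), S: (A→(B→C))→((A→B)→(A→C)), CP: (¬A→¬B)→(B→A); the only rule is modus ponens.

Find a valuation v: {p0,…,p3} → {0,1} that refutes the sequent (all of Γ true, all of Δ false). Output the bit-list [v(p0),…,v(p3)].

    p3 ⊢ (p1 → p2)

Enumerate valuations to refute Γ ⊢ Δ:
  v=0000: Γ:[p3=F] Δ:[(p1 → p2)=T] refutes=False
  v=0001: Γ:[p3=T] Δ:[(p1 → p2)=T] refutes=False
  v=0010: Γ:[p3=F] Δ:[(p1 → p2)=T] refutes=False
  v=0011: Γ:[p3=T] Δ:[(p1 → p2)=T] refutes=False
  v=0100: Γ:[p3=F] Δ:[(p1 → p2)=F] refutes=False
  v=0101: Γ:[p3=T] Δ:[(p1 → p2)=F] refutes=True  ← countermodel

Result: [0, 1, 0, 1]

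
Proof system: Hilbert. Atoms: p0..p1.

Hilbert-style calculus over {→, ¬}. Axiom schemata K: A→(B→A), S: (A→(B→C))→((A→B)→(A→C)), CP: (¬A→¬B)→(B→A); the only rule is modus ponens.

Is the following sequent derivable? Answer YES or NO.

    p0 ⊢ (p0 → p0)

Derivation (root first):
[MP] p0 ⊢ (p0 → p0)
  [K]  ⊢ (p0 → (p0 → p0))
  [MP] p0 ⊢ p0
    [MP] p0 ⊢ (p0 → p0)
      [K]  ⊢ (p0 → (p0 → p0))
      [Hyp] p0 ⊢ p0
    [Hyp] p0 ⊢ p0

Result: YES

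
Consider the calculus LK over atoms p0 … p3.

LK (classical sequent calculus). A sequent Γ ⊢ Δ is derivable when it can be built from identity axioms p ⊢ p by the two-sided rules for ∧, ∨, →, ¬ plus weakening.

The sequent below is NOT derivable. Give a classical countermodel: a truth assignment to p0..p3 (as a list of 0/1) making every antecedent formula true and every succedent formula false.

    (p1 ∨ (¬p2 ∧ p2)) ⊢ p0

Search for a countermodel by truth-table:
  v=0000: Γ:[(p1 ∨ (¬p2 ∧ p2))=F] Δ:[p0=F] refutes=False
  v=0001: Γ:[(p1 ∨ (¬p2 ∧ p2))=F] Δ:[p0=F] refutes=False
  v=0010: Γ:[(p1 ∨ (¬p2 ∧ p2))=F] Δ:[p0=F] refutes=False
  v=0011: Γ:[(p1 ∨ (¬p2 ∧ p2))=F] Δ:[p0=F] refutes=False
  v=0100: Γ:[(p1 ∨ (¬p2 ∧ p2))=T] Δ:[p0=F] refutes=True  ← countermodel

Result: [0, 1, 0, 0]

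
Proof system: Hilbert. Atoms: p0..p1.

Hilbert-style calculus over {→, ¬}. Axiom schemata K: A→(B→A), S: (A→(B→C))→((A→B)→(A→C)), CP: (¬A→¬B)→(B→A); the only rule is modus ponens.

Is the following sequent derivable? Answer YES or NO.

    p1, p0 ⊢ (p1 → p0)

Derivation trace:
[MP] p1, p0 ⊢ (p1 → p0)
  [K]  ⊢ (p0 → (p1 → p0))
  [MP] p1, p0 ⊢ p0
    [MP] p0 ⊢ (p1 → p0)
      [K]  ⊢ (p0 → (p1 → p0))
      [Hyp] p0 ⊢ p0
    [Hyp] p1 ⊢ p1

Result: YES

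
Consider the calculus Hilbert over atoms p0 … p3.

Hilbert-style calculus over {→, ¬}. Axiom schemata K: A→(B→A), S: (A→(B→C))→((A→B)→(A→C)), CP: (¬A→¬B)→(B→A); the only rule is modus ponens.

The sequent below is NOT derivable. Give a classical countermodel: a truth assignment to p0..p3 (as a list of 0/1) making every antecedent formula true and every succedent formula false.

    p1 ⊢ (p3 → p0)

Truth-table refutation:
  v=0000: Γ:[p1=F] Δ:[(p3 → p0)=T] refutes=False
  v=0001: Γ:[p1=F] Δ:[(p3 → p0)=F] refutes=False
  v=0010: Γ:[p1=F] Δ:[(p3 → p0)=T] refutes=False
  v=0011: Γ:[p1=F] Δ:[(p3 → p0)=F] refutes=False
  v=0100: Γ:[p1=T] Δ:[(p3 → p0)=T] refutes=False
  v=0101: Γ:[p1=T] Δ:[(p3 → p0)=F] refutes=True  ← countermodel

Result: [0, 1, 0, 1]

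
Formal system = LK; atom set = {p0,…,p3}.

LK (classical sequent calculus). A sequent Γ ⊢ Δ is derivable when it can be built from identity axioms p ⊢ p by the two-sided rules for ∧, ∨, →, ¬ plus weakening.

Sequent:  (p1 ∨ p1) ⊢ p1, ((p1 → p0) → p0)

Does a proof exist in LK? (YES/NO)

Derivation (root first):
[∨L] (p1 ∨ p1) ⊢ p1, ((p1 → p0) → p0)
  [Ax] p1 ⊢ p1
  [→R] p1 ⊢ ((p1 → p0) → p0)
    [→L] p1, (p1 → p0) ⊢ p0
      [Ax] p1 ⊢ p1
      [Ax] p0 ⊢ p0

Result: YES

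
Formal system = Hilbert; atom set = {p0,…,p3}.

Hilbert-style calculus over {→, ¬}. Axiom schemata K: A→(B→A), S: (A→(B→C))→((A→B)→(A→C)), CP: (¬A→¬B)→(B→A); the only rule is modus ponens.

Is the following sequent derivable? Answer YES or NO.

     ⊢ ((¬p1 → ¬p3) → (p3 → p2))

Truth-table refutation:
  v=0000: Γ:[] Δ:[((¬p1 → ¬p3) → (p3 → p2))=T] refutes=False
  v=0001: Γ:[] Δ:[((¬p1 → ¬p3) → (p3 → p2))=T] refutes=False
  v=0010: Γ:[] Δ:[((¬p1 → ¬p3) → (p3 → p2))=T] refutes=False
  v=0011: Γ:[] Δ:[((¬p1 → ¬p3) → (p3 → p2))=T] refutes=False
  v=0100: Γ:[] Δ:[((¬p1 → ¬p3) → (p3 → p2))=T] refutes=False
  v=0101: Γ:[] Δ:[((¬p1 → ¬p3) → (p3 → p2))=F] refutes=True  ← countermodel

Result: NO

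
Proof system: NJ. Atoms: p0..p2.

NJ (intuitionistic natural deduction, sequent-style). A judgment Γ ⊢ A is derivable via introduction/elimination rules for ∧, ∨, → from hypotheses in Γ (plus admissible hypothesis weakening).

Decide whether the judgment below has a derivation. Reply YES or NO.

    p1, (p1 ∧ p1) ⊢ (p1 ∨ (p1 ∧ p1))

Derivation trace:
[Wk] p1, (p1 ∧ p1) ⊢ (p1 ∨ (p1 ∧ p1))
  [∨I₂] p1 ⊢ (p1 ∨ (p1 ∧ p1))
    [∧I] p1 ⊢ (p1 ∧ p1)
      [Ax] p1 ⊢ p1
      [Ax] p1 ⊢ p1

Result: YES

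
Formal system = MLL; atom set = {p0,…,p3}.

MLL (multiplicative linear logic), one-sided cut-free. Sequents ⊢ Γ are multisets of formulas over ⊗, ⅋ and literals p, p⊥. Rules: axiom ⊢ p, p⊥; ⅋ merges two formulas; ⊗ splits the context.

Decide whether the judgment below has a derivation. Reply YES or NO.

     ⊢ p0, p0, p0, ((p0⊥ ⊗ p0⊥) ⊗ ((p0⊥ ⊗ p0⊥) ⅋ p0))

Derivation (root first):
[⊗]  ⊢ p0, p0, p0, ((p0⊥ ⊗ p0⊥) ⊗ ((p0⊥ ⊗ p0⊥) ⅋ p0))
  [⊗]  ⊢ p0, p0, (p0⊥ ⊗ p0⊥)
    [Ax]  ⊢ p0, p0⊥
    [Ax]  ⊢ p0, p0⊥
  [⅋]  ⊢ p0, ((p0⊥ ⊗ p0⊥) ⅋ p0)
    [⊗]  ⊢ p0, p0, (p0⊥ ⊗ p0⊥)
      [Ax]  ⊢ p0, p0⊥
      [Ax]  ⊢ p0, p0⊥

Result: YES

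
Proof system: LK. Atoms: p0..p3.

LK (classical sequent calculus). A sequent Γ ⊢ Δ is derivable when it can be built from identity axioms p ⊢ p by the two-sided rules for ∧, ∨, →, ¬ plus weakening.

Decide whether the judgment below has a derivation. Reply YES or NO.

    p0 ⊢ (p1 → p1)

Derivation trace:
[WL] p0 ⊢ (p1 → p1)
  [→R]  ⊢ (p1 → p1)
    [Ax] p1 ⊢ p1

Result: YES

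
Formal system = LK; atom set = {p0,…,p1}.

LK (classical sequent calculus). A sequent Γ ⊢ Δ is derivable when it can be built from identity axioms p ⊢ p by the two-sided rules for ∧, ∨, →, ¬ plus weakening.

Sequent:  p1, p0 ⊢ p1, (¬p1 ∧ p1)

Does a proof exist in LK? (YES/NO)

Proof tree:
[∧R] p1, p0 ⊢ p1, (¬p1 ∧ p1)
  [WL] p0 ⊢ p1, ¬p1
    [¬R]  ⊢ p1, ¬p1
      [Ax] p1 ⊢ p1
  [WL] p1, p0 ⊢ p1
    [Ax] p1 ⊢ p1

Result: YES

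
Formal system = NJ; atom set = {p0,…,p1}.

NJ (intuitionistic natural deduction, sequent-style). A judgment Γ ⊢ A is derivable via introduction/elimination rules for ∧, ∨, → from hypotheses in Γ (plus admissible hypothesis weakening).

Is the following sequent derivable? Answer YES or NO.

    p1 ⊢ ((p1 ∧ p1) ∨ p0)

Proof tree:
[∨I₁] p1 ⊢ ((p1 ∧ p1) ∨ p0)
  [∧I] p1 ⊢ (p1 ∧ p1)
    [Ax] p1 ⊢ p1
    [Ax] p1 ⊢ p1

Result: YES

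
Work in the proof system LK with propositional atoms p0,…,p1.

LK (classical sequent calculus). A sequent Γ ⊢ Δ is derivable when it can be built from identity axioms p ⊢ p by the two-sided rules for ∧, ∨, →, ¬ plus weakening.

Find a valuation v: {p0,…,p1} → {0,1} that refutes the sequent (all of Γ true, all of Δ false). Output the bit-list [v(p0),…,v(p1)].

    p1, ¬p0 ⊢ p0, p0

Enumerate valuations to refute Γ ⊢ Δ:
  v=00: Γ:[p1=F, ¬p0=T] Δ:[p0=F, p0=F] refutes=False
  v=01: Γ:[p1=T, ¬p0=T] Δ:[p0=F, p0=F] refutes=True  ← countermodel

Result: [0, 1]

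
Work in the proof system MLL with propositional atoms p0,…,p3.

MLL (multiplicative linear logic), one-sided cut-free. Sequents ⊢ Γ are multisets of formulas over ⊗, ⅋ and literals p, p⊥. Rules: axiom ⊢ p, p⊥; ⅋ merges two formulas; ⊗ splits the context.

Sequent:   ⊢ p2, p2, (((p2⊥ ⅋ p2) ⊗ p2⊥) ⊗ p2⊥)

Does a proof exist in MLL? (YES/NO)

Proof tree:
[⊗]  ⊢ p2, p2, (((p2⊥ ⅋ p2) ⊗ p2⊥) ⊗ p2⊥)
  [⊗]  ⊢ p2, ((p2⊥ ⅋ p2) ⊗ p2⊥)
    [⅋]  ⊢ (p2⊥ ⅋ p2)
      [Ax]  ⊢ p2, p2⊥
    [Ax]  ⊢ p2, p2⊥
  [Ax]  ⊢ p2, p2⊥

Result: YES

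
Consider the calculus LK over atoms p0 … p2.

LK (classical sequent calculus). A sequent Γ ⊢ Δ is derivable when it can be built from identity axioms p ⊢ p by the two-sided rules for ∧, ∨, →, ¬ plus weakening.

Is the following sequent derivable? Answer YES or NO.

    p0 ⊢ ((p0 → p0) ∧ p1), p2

Truth-table refutation:
  v=000: Γ:[p0=F] Δ:[((p0 → p0) ∧ p1)=F, p2=F] refutes=False
  v=001: Γ:[p0=F] Δ:[((p0 → p0) ∧ p1)=F, p2=T] refutes=False
  v=010: Γ:[p0=F] Δ:[((p0 → p0) ∧ p1)=T, p2=F] refutes=False
  v=011: Γ:[p0=F] Δ:[((p0 → p0) ∧ p1)=T, p2=T] refutes=False
  v=100: Γ:[p0=T] Δ:[((p0 → p0) ∧ p1)=F, p2=F] refutes=True  ← countermodel

Result: NO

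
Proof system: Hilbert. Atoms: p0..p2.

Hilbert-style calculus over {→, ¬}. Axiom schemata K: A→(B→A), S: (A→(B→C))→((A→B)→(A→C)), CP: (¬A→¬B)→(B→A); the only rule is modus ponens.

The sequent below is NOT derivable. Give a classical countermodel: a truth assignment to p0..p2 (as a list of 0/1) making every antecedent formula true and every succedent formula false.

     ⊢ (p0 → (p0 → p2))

Search for a countermodel by truth-table:
  v=000: Γ:[] Δ:[(p0 → (p0 → p2))=T] refutes=False
  v=001: Γ:[] Δ:[(p0 → (p0 → p2))=T] refutes=False
  v=010: Γ:[] Δ:[(p0 → (p0 → p2))=T] refutes=False
  v=011: Γ:[] Δ:[(p0 → (p0 → p2))=T] refutes=False
  v=100: Γ:[] Δ:[(p0 → (p0 → p2))=F] refutes=True  ← countermodel

Result: [1, 0, 0]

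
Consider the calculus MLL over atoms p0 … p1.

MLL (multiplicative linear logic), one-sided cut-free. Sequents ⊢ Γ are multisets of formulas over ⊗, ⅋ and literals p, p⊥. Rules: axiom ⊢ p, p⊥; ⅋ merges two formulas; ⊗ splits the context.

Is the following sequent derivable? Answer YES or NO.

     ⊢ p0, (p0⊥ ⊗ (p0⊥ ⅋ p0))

Proof tree:
[⊗]  ⊢ p0, (p0⊥ ⊗ (p0⊥ ⅋ p0))
  [Ax]  ⊢ p0, p0⊥
  [⅋]  ⊢ (p0⊥ ⅋ p0)
    [Ax]  ⊢ p0, p0⊥

Result: YES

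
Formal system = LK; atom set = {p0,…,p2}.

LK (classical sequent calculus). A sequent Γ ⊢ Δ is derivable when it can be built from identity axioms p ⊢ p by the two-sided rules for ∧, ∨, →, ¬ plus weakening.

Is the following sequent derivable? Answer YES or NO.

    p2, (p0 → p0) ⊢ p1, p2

Derivation trace:
[→L] p2, (p0 → p0) ⊢ p1, p2
  [WR] p2 ⊢ p2, p0
    [Ax] p2 ⊢ p2
  [WL] p2, p0 ⊢ p2, p1
    [WR] p2 ⊢ p2, p1
      [Ax] p2 ⊢ p2

Result: YES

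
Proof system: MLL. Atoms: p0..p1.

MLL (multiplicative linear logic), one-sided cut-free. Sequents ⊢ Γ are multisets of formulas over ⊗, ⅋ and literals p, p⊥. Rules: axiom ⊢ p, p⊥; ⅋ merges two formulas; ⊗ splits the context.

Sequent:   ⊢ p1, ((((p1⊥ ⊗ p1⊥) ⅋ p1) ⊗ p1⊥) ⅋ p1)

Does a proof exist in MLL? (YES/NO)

Proof tree:
[⅋]  ⊢ p1, ((((p1⊥ ⊗ p1⊥) ⅋ p1) ⊗ p1⊥) ⅋ p1)
  [⊗]  ⊢ p1, p1, (((p1⊥ ⊗ p1⊥) ⅋ p1) ⊗ p1⊥)
    [⅋]  ⊢ p1, ((p1⊥ ⊗ p1⊥) ⅋ p1)
      [⊗]  ⊢ p1, p1, (p1⊥ ⊗ p1⊥)
        [Ax]  ⊢ p1, p1⊥
        [Ax]  ⊢ p1, p1⊥
    [Ax]  ⊢ p1, p1⊥

Result: YES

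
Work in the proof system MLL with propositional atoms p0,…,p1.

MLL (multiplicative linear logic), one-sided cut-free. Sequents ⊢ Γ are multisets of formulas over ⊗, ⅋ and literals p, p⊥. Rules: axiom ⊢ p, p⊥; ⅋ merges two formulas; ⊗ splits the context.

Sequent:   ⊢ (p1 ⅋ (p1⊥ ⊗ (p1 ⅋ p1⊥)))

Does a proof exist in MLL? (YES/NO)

Derivation (root first):
[⅋]  ⊢ (p1 ⅋ (p1⊥ ⊗ (p1 ⅋ p1⊥)))
  [⊗]  ⊢ p1, (p1⊥ ⊗ (p1 ⅋ p1⊥))
    [Ax]  ⊢ p1, p1⊥
    [⅋]  ⊢ (p1 ⅋ p1⊥)
      [Ax]  ⊢ p1, p1⊥

Result: YES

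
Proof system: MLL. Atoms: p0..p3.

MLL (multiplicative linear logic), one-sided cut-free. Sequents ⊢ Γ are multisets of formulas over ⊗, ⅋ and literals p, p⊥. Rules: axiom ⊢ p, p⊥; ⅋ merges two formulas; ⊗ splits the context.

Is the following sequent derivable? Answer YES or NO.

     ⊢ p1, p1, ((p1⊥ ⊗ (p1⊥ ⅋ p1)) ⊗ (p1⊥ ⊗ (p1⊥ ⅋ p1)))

Derivation trace:
[⊗]  ⊢ p1, p1, ((p1⊥ ⊗ (p1⊥ ⅋ p1)) ⊗ (p1⊥ ⊗ (p1⊥ ⅋ p1)))
  [⊗]  ⊢ p1, (p1⊥ ⊗ (p1⊥ ⅋ p1))
    [Ax]  ⊢ p1, p1⊥
    [⅋]  ⊢ (p1⊥ ⅋ p1)
      [Ax]  ⊢ p1, p1⊥
  [⊗]  ⊢ p1, (p1⊥ ⊗ (p1⊥ ⅋ p1))
    [Ax]  ⊢ p1, p1⊥
    [⅋]  ⊢ (p1⊥ ⅋ p1)
      [Ax]  ⊢ p1, p1⊥

Result: YES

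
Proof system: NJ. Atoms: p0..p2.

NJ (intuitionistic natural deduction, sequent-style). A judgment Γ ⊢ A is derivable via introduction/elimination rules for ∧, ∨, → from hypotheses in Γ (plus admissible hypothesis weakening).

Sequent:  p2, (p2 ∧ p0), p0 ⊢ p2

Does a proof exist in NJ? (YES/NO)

Derivation trace:
[Wk] p2, (p2 ∧ p0), p0 ⊢ p2
  [Wk] p2, (p2 ∧ p0) ⊢ p2
    [Ax] p2 ⊢ p2

Result: YES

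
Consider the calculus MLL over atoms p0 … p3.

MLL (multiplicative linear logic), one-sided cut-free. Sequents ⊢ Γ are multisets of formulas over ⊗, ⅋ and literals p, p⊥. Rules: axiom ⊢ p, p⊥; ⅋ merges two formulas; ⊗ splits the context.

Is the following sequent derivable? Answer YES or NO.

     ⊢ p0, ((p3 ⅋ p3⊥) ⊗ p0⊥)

Derivation trace:
[⊗]  ⊢ p0, ((p3 ⅋ p3⊥) ⊗ p0⊥)
  [⅋]  ⊢ (p3 ⅋ p3⊥)
    [Ax]  ⊢ p3, p3⊥
  [Ax]  ⊢ p0, p0⊥

Result: YES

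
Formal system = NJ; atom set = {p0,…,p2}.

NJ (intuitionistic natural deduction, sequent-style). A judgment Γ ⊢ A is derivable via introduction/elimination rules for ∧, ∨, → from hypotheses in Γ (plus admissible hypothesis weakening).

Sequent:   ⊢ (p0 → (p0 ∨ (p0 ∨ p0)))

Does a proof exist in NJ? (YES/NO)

Derivation trace:
[→I]  ⊢ (p0 → (p0 ∨ (p0 ∨ p0)))
  [∨I₂] p0 ⊢ (p0 ∨ (p0 ∨ p0))
    [∨I₂] p0 ⊢ (p0 ∨ p0)
      [Ax] p0 ⊢ p0

Result: YES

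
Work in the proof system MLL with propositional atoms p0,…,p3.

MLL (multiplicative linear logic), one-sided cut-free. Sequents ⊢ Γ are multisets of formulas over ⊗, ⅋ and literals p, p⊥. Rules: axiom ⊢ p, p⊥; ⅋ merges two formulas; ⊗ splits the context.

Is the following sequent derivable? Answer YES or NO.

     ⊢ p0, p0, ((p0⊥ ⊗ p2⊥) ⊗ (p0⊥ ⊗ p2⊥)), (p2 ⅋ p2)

Derivation (root first):
[⅋]  ⊢ p0, p0, ((p0⊥ ⊗ p2⊥) ⊗ (p0⊥ ⊗ p2⊥)), (p2 ⅋ p2)
  [⊗]  ⊢ p0, p2, p0, p2, ((p0⊥ ⊗ p2⊥) ⊗ (p0⊥ ⊗ p2⊥))
    [⊗]  ⊢ p0, p2, (p0⊥ ⊗ p2⊥)
      [Ax]  ⊢ p0, p0⊥
      [Ax]  ⊢ p2, p2⊥
    [⊗]  ⊢ p0, p2, (p0⊥ ⊗ p2⊥)
      [Ax]  ⊢ p0, p0⊥
      [Ax]  ⊢ p2, p2⊥

Result: YES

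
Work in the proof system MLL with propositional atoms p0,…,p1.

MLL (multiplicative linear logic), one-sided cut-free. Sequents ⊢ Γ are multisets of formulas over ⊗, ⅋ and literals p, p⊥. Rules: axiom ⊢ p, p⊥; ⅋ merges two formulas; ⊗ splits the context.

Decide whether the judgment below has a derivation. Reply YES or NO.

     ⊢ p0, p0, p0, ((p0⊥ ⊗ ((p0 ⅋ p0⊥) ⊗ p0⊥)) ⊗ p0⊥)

Derivation trace:
[⊗]  ⊢ p0, p0, p0, ((p0⊥ ⊗ ((p0 ⅋ p0⊥) ⊗ p0⊥)) ⊗ p0⊥)
  [⊗]  ⊢ p0, p0, (p0⊥ ⊗ ((p0 ⅋ p0⊥) ⊗ p0⊥))
    [Ax]  ⊢ p0, p0⊥
    [⊗]  ⊢ p0, ((p0 ⅋ p0⊥) ⊗ p0⊥)
      [⅋]  ⊢ (p0 ⅋ p0⊥)
        [Ax]  ⊢ p0, p0⊥
      [Ax]  ⊢ p0, p0⊥
  [Ax]  ⊢ p0, p0⊥

Result: YES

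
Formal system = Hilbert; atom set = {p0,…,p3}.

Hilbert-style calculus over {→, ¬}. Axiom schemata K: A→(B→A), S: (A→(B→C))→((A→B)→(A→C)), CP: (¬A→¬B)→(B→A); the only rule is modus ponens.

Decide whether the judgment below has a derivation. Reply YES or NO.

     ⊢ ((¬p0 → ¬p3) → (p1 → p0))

Search for a countermodel by truth-table:
  v=0000: Γ:[] Δ:[((¬p0 → ¬p3) → (p1 → p0))=T] refutes=False
  v=0001: Γ:[] Δ:[((¬p0 → ¬p3) → (p1 → p0))=T] refutes=False
  v=0010: Γ:[] Δ:[((¬p0 → ¬p3) → (p1 → p0))=T] refutes=False
  v=0011: Γ:[] Δ:[((¬p0 → ¬p3) → (p1 → p0))=T] refutes=False
  v=0100: Γ:[] Δ:[((¬p0 → ¬p3) → (p1 → p0))=F] refutes=True  ← countermodel

Result: NO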